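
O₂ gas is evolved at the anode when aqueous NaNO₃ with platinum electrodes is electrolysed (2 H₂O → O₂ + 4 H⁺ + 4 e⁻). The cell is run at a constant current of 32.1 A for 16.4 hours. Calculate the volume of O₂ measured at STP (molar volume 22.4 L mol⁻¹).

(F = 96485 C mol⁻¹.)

110 L

Q = I·t = 32.10 A × 59040 s = 1895000 C.
n(e⁻) = Q/F = 1895000 / 96485 = 19.64 mol.
4 electrons are transferred per O₂ molecule, so n(O₂) = 19.64 / 4 = 4.911 mol.
V = n × V_m = 4.911 × 22.4 = 110 L.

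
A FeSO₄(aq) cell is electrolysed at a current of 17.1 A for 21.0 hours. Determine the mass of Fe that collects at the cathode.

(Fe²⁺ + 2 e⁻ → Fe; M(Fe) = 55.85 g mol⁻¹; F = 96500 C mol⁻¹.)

374 g

Q = I·t = 17.10 A × 75600 s = 1293000 C.
n(e⁻) = Q/F = 1293000 / 96500 = 13.40 mol.
Fe²⁺ + 2 e⁻ → Fe, so n(Fe) = n(e⁻)/2 = 6.698 mol.
m = n·M = 6.698 × 55.85 = 374 g.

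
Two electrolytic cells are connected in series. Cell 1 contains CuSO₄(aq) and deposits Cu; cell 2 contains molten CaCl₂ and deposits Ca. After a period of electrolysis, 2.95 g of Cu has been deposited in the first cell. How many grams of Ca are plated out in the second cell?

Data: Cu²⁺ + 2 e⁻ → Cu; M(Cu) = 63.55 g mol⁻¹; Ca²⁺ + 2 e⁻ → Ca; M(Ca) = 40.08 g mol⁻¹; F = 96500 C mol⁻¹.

1.86 g

n(Cu) = 2.95 / 63.55 = 0.04642 mol.
Since Cu²⁺ + 2 e⁻ → Cu, n(e⁻) passed = 2 × 0.04642 = 0.09284 mol.
Cells in series carry the same charge, so the same 0.09284 mol of electrons passes through cell 2.
Ca²⁺ + 2 e⁻ → Ca, so n(Ca) = 0.09284 / 2 = 0.04642 mol.
m(Ca) = 0.04642 × 40.08 = 1.86 g.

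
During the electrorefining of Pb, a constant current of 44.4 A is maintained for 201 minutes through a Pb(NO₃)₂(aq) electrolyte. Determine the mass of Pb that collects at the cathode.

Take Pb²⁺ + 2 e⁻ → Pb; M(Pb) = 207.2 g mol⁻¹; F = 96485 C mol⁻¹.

575 g

Q = I·t = 44.40 A × 12060 s = 535500 C.
n(e⁻) = Q/F = 535500 / 96485 = 5.550 mol.
Pb²⁺ + 2 e⁻ → Pb, so n(Pb) = n(e⁻)/2 = 2.775 mol.
m = n·M = 2.775 × 207.2 = 575 g.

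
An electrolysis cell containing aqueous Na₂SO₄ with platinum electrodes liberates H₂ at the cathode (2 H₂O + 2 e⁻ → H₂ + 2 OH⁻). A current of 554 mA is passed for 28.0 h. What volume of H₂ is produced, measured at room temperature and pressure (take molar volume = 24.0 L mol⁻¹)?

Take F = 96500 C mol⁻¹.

Q = I·t = 0.5540 A × 100800 s = 55840 C.
n(e⁻) = Q/F = 55840 / 96500 = 0.5787 mol.
2 electrons are transferred per H₂ molecule, so n(H₂) = 0.5787 / 2 = 0.2893 mol.
V = n × V_m = 0.2893 × 24.0 = 6.94 L.

6.94 L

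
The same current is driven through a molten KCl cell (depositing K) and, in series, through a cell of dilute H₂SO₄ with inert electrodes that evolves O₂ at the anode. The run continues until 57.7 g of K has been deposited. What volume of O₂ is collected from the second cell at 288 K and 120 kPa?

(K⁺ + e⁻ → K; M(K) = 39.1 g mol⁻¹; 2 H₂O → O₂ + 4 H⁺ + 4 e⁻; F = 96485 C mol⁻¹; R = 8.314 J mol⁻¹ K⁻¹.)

7.36 L

n(K) = 57.7 / 39.1 = 1.476 mol, so n(e⁻) = 1 × 1.476 = 1.476 mol.
The cells are in series, so the same 1.476 mol of electrons passes through the second cell.
2 H₂O → O₂ + 4 H⁺ + 4 e⁻ — 4 mol e⁻ per mol O₂, so n(O₂) = 1.476/4 = 0.3689 mol.
V = nRT/P = (0.3689 × 8.314 × 288) / (120 × 10³) = 0.00736 m³ = 7.36 L.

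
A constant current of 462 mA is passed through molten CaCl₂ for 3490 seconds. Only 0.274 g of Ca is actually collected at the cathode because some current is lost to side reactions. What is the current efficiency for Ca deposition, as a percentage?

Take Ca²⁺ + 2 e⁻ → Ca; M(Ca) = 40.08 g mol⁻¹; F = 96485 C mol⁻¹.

Q = I·t = 0.4620 × 3490.0 = 1612 C; n(e⁻) = 1612/96485 = 0.01671 mol.
Theoretical n(Ca) = n(e⁻)/2 = 0.008356 mol, i.e. m_theo = 0.008356 × 40.08 = 0.3349 g.
Efficiency = m_actual / m_theo = 0.274 / 0.3349 = 81.8 %.

81.8 %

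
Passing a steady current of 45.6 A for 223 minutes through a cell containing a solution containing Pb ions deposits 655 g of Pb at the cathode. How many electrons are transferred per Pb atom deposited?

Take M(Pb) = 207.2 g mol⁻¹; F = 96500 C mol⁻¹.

2

Q = I·t = 45.60 A × 13380 s = 610100 C, so n(e⁻) = 610100/96500 = 6.323 mol.
n(Pb) deposited = 655 / 207.2 = 3.161 mol.
Electrons per atom = n(e⁻)/n(Pb) = 6.323 / 3.161 = 2.00 ≈ 2, so the ion is Pb²⁺.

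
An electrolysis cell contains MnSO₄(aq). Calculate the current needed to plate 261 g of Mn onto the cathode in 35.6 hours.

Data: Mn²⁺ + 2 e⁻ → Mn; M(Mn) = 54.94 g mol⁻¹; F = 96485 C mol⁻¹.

n(Mn) = 261 / 54.94 = 4.751 mol.
n(e⁻) = 2 × 4.751 = 9.501 mol.
Q = n(e⁻)·F = 9.501 × 96485 = 916700 C.
I = Q/t = 916700 / 128160 s = 7.15 A.

7.15 A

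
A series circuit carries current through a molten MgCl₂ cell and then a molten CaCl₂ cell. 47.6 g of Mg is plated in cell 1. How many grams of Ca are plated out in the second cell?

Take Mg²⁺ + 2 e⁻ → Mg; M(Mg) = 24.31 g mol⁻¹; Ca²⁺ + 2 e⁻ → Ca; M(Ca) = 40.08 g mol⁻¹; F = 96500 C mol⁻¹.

78.5 g

n(Mg) = 47.6 / 24.31 = 1.958 mol.
Since Mg²⁺ + 2 e⁻ → Mg, n(e⁻) passed = 2 × 1.958 = 3.916 mol.
Cells in series carry the same charge, so the same 3.916 mol of electrons passes through cell 2.
Ca²⁺ + 2 e⁻ → Ca, so n(Ca) = 3.916 / 2 = 1.958 mol.
m(Ca) = 1.958 × 40.08 = 78.5 g.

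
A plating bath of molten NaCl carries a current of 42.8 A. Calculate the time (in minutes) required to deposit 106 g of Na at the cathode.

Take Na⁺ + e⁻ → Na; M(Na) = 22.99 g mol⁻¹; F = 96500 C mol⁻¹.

173 min

n(Na) = m/M = 106 / 22.99 = 4.611 mol.
Each Na atom requires 1 electron, so n(e⁻) = 1 × 4.611 = 4.611 mol.
Q = n(e⁻)·F = 4.611 × 96500 = 444900 C.
t = Q/I = 444900 / 42.80 A = 10400 s = 173 min.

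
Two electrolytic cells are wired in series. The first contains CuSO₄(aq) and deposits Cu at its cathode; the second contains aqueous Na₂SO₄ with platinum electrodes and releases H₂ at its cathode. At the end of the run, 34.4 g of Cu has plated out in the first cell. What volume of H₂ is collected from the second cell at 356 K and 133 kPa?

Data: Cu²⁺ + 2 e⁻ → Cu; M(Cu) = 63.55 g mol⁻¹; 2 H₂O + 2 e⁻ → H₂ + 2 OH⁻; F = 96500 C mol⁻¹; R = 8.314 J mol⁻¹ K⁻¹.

n(Cu) = 34.4 / 63.55 = 0.5413 mol, so n(e⁻) = 2 × 0.5413 = 1.083 mol.
The cells are in series, so the same 1.083 mol of electrons passes through the second cell.
2 H₂O + 2 e⁻ → H₂ + 2 OH⁻ — 2 mol e⁻ per mol H₂, so n(H₂) = 1.083/2 = 0.5413 mol.
V = nRT/P = (0.5413 × 8.314 × 356) / (133 × 10³) = 0.0120 m³ = 12.0 L.

12.0 L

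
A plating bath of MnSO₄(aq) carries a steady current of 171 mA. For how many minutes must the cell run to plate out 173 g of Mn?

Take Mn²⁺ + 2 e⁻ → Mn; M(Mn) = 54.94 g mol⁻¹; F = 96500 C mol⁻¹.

n(Mn) = m/M = 173 / 54.94 = 3.149 mol.
Each Mn atom requires 2 electrons, so n(e⁻) = 2 × 3.149 = 6.298 mol.
Q = n(e⁻)·F = 6.298 × 96500 = 607700 C.
t = Q/I = 607700 / 0.1710 A = 3554000 s = 59200 min.

59200 min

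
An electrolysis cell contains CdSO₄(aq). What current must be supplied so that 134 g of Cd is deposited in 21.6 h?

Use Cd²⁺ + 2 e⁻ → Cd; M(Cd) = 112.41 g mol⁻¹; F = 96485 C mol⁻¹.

2.96 A

n(Cd) = 134 / 112.41 = 1.192 mol.
n(e⁻) = 2 × 1.192 = 2.384 mol.
Q = n(e⁻)·F = 2.384 × 96485 = 230000 C.
I = Q/t = 230000 / 77760 s = 2.96 A.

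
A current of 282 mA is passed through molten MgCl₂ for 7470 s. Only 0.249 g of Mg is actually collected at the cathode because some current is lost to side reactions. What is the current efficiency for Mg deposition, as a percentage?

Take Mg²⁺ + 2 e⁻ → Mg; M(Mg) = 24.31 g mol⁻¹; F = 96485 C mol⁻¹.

93.8 %

Q = I·t = 0.2820 × 7470.0 = 2107 C; n(e⁻) = 2107/96485 = 0.02183 mol.
Theoretical n(Mg) = n(e⁻)/2 = 0.01092 mol, i.e. m_theo = 0.01092 × 24.31 = 0.2654 g.
Efficiency = m_actual / m_theo = 0.249 / 0.2654 = 93.8 %.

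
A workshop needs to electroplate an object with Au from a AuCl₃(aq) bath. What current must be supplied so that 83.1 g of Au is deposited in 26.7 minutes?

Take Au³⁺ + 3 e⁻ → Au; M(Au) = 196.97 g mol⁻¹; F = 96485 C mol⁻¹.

n(Au) = 83.1 / 196.97 = 0.4219 mol.
n(e⁻) = 3 × 0.4219 = 1.266 mol.
Q = n(e⁻)·F = 1.266 × 96485 = 122100 C.
I = Q/t = 122100 / 1602.0 s = 76.2 A.

76.2 A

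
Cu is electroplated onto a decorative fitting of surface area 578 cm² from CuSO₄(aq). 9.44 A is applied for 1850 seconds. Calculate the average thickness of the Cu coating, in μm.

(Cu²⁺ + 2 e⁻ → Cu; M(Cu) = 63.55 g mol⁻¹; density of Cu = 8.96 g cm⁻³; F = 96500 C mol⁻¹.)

Q = I·t = 9.440 × 1850.0 = 17460 C; n(e⁻) = 0.1810 mol.
n(Cu) = n(e⁻)/2 = 0.09049 mol, so m = 0.09049 × 63.55 = 5.750 g.
Volume = m/ρ = 5.750 / 8.96 = 0.6418 cm³.
Thickness = V/A = 0.6418 / 578 = 0.00111 cm = 11.1 μm.

11.1 μm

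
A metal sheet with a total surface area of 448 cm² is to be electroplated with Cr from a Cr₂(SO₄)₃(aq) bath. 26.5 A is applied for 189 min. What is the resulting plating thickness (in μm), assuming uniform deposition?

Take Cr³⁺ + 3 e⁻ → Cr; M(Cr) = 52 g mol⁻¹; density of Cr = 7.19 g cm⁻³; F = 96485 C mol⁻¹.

168 μm

Q = I·t = 26.50 × 11340 = 300500 C; n(e⁻) = 3.115 mol.
n(Cr) = n(e⁻)/3 = 1.038 mol, so m = 1.038 × 52 = 53.99 g.
Volume = m/ρ = 53.99 / 7.19 = 7.508 cm³.
Thickness = V/A = 7.508 / 448 = 0.0168 cm = 168 μm.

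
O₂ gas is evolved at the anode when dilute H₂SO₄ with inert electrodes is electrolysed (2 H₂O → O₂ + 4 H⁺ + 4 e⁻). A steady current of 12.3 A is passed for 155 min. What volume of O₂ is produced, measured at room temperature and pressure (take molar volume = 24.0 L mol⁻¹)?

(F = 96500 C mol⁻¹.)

7.11 L

Q = I·t = 12.30 A × 9300.0 s = 114400 C.
n(e⁻) = Q/F = 114400 / 96500 = 1.185 mol.
4 electrons are transferred per O₂ molecule, so n(O₂) = 1.185 / 4 = 0.2963 mol.
V = n × V_m = 0.2963 × 24.0 = 7.11 L.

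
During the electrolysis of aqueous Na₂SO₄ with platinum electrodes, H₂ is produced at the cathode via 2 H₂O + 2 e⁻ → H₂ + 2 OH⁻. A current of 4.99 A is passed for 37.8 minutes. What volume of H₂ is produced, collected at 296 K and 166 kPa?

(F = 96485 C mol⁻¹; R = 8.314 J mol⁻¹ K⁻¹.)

Q = I·t = 4.990 A × 2268.0 s = 11320 C.
n(e⁻) = Q/F = 11320 / 96485 = 0.1173 mol.
2 electrons are transferred per H₂ molecule, so n(H₂) = 0.1173 / 2 = 0.05865 mol.
V = nRT/P = (0.05865 × 8.314 × 296) / (166 × 10³ Pa) = 8.69 × 10⁻⁴ m³ = 0.869 L.

0.869 L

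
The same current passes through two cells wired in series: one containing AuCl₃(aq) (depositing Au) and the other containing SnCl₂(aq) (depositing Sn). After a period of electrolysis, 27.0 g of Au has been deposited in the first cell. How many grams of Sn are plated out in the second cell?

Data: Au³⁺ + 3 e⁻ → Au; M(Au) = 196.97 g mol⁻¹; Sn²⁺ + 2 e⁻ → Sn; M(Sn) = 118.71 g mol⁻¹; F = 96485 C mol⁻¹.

n(Au) = 27.0 / 196.97 = 0.1371 mol.
Since Au³⁺ + 3 e⁻ → Au, n(e⁻) passed = 3 × 0.1371 = 0.4112 mol.
Cells in series carry the same charge, so the same 0.4112 mol of electrons passes through cell 2.
Sn²⁺ + 2 e⁻ → Sn, so n(Sn) = 0.4112 / 2 = 0.2056 mol.
m(Sn) = 0.2056 × 118.71 = 24.4 g.

24.4 g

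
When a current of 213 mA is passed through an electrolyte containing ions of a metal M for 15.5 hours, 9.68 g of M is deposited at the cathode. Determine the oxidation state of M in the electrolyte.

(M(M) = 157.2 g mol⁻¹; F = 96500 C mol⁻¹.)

+2

Q = I·t = 0.2130 A × 55800 s = 11890 C, so n(e⁻) = 11890/96500 = 0.1232 mol.
n(M) deposited = 9.68 / 157.2 = 0.06158 mol.
Electrons per atom = n(e⁻)/n(M) = 0.1232 / 0.06158 = 2.00 ≈ 2, so the ion is M²⁺.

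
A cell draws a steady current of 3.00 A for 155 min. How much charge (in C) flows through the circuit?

Q = I·t = 3.000 A × 9300.0 s = 27900 C.

27900 C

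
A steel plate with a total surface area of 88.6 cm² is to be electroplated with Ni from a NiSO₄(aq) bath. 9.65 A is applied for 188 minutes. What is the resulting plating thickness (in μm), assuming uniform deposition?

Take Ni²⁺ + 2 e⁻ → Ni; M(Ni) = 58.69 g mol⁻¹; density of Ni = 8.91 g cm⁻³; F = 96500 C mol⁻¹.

419 μm

Q = I·t = 9.650 × 11280 = 108900 C; n(e⁻) = 1.128 mol.
n(Ni) = n(e⁻)/2 = 0.5640 mol, so m = 0.5640 × 58.69 = 33.10 g.
Volume = m/ρ = 33.10 / 8.91 = 3.715 cm³.
Thickness = V/A = 3.715 / 88.6 = 0.0419 cm = 419 μm.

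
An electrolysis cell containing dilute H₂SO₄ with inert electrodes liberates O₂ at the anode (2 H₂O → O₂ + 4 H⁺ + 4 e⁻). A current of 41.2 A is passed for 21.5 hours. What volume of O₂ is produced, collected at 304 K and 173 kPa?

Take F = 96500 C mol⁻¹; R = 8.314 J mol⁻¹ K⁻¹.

Q = I·t = 41.20 A × 77400 s = 3189000 C.
n(e⁻) = Q/F = 3189000 / 96500 = 33.05 mol.
4 electrons are transferred per O₂ molecule, so n(O₂) = 33.05 / 4 = 8.261 mol.
V = nRT/P = (8.261 × 8.314 × 304) / (173 × 10³ Pa) = 0.121 m³ = 121 L.

121 L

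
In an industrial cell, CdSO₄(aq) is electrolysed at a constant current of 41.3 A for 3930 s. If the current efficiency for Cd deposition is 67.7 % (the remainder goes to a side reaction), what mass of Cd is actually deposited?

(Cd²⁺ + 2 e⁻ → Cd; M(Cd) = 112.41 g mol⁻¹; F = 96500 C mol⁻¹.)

Q = I·t = 41.30 × 3930.0 = 162300 C.
n(e⁻) = 162300/96500 = 1.682 mol; theoretically n(Cd) = 1.682/2 = 0.8410 mol, m_theo = 94.53 g.
At 67.7 % efficiency, m_actual = 0.677 × 94.53 = 64.0 g.

64.0 g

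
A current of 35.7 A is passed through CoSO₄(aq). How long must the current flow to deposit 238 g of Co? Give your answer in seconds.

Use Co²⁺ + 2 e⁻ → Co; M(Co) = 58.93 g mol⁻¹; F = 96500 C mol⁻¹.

21800 s

n(Co) = m/M = 238 / 58.93 = 4.039 mol.
Each Co atom requires 2 electrons, so n(e⁻) = 2 × 4.039 = 8.077 mol.
Q = n(e⁻)·F = 8.077 × 96500 = 779500 C.
t = Q/I = 779500 / 35.70 A = 21830 s.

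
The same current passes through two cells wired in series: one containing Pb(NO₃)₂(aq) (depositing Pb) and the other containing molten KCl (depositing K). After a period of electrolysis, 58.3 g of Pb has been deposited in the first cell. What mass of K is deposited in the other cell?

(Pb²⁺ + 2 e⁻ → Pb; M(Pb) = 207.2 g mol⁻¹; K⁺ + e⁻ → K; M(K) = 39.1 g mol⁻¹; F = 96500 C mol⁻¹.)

22.0 g

n(Pb) = 58.3 / 207.2 = 0.2814 mol.
Since Pb²⁺ + 2 e⁻ → Pb, n(e⁻) passed = 2 × 0.2814 = 0.5627 mol.
Cells in series carry the same charge, so the same 0.5627 mol of electrons passes through cell 2.
K⁺ + e⁻ → K, so n(K) = 0.5627 / 1 = 0.5627 mol.
m(K) = 0.5627 × 39.1 = 22.0 g.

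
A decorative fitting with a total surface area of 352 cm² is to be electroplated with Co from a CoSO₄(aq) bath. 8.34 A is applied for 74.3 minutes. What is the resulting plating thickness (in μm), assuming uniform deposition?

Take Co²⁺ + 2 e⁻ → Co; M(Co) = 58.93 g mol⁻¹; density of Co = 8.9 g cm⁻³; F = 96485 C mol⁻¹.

36.2 μm

Q = I·t = 8.340 × 4458.0 = 37180 C; n(e⁻) = 0.3853 mol.
n(Co) = n(e⁻)/2 = 0.1927 mol, so m = 0.1927 × 58.93 = 11.35 g.
Volume = m/ρ = 11.35 / 8.9 = 1.276 cm³.
Thickness = V/A = 1.276 / 352 = 0.00362 cm = 36.2 μm.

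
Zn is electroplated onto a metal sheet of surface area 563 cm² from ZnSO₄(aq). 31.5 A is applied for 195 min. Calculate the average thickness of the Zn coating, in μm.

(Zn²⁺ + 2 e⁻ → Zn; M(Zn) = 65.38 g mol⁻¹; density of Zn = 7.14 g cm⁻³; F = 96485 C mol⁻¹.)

311 μm

Q = I·t = 31.50 × 11700 = 368600 C; n(e⁻) = 3.820 mol.
n(Zn) = n(e⁻)/2 = 1.910 mol, so m = 1.910 × 65.38 = 124.9 g.
Volume = m/ρ = 124.9 / 7.14 = 17.49 cm³.
Thickness = V/A = 17.49 / 563 = 0.0311 cm = 311 μm.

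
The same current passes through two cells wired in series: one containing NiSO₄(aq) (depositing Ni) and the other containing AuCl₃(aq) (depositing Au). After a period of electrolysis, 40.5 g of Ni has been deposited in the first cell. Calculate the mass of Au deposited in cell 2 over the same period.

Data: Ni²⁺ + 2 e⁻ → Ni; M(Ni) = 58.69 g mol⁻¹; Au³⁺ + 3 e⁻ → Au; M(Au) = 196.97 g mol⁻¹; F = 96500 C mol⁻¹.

90.6 g

n(Ni) = 40.5 / 58.69 = 0.6901 mol.
Since Ni²⁺ + 2 e⁻ → Ni, n(e⁻) passed = 2 × 0.6901 = 1.380 mol.
Cells in series carry the same charge, so the same 1.380 mol of electrons passes through cell 2.
Au³⁺ + 3 e⁻ → Au, so n(Au) = 1.380 / 3 = 0.4600 mol.
m(Au) = 0.4600 × 196.97 = 90.6 g.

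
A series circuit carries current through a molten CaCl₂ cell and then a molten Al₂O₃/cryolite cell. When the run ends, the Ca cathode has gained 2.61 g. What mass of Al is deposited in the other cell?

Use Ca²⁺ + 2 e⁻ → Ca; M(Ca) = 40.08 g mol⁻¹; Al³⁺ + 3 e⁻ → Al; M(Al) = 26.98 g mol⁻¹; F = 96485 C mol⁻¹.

1.17 g

n(Ca) = 2.61 / 40.08 = 0.06512 mol.
Since Ca²⁺ + 2 e⁻ → Ca, n(e⁻) passed = 2 × 0.06512 = 0.1302 mol.
Cells in series carry the same charge, so the same 0.1302 mol of electrons passes through cell 2.
Al³⁺ + 3 e⁻ → Al, so n(Al) = 0.1302 / 3 = 0.04341 mol.
m(Al) = 0.04341 × 26.98 = 1.17 g.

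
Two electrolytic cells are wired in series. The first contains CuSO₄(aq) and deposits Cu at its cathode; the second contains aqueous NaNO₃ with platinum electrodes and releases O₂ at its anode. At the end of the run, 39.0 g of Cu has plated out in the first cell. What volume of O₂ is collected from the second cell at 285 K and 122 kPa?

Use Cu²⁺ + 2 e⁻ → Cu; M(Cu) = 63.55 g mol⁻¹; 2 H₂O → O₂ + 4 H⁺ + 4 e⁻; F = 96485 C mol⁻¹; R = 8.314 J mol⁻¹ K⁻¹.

5.96 L

n(Cu) = 39.0 / 63.55 = 0.6137 mol, so n(e⁻) = 2 × 0.6137 = 1.227 mol.
The cells are in series, so the same 1.227 mol of electrons passes through the second cell.
2 H₂O → O₂ + 4 H⁺ + 4 e⁻ — 4 mol e⁻ per mol O₂, so n(O₂) = 1.227/4 = 0.3068 mol.
V = nRT/P = (0.3068 × 8.314 × 285) / (122 × 10³) = 0.00596 m³ = 5.96 L.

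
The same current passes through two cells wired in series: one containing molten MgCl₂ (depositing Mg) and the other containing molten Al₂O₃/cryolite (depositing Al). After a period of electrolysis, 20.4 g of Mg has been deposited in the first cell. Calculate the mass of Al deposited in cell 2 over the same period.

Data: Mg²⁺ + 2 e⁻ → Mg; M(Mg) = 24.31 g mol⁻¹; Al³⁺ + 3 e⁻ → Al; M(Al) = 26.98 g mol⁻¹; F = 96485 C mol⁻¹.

n(Mg) = 20.4 / 24.31 = 0.8392 mol.
Since Mg²⁺ + 2 e⁻ → Mg, n(e⁻) passed = 2 × 0.8392 = 1.678 mol.
Cells in series carry the same charge, so the same 1.678 mol of electrons passes through cell 2.
Al³⁺ + 3 e⁻ → Al, so n(Al) = 1.678 / 3 = 0.5594 mol.
m(Al) = 0.5594 × 26.98 = 15.1 g.

15.1 g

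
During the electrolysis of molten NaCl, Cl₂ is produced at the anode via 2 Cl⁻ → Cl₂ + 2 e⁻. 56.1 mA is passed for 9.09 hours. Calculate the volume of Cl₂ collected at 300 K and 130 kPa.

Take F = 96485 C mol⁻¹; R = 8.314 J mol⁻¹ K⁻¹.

0.183 L

Q = I·t = 0.05610 A × 32724 s = 1836 C.
n(e⁻) = Q/F = 1836 / 96485 = 0.01903 mol.
2 electrons are transferred per Cl₂ molecule, so n(Cl₂) = 0.01903 / 2 = 0.009513 mol.
V = nRT/P = (0.009513 × 8.314 × 300) / (130 × 10³ Pa) = 1.83 × 10⁻⁴ m³ = 0.183 L.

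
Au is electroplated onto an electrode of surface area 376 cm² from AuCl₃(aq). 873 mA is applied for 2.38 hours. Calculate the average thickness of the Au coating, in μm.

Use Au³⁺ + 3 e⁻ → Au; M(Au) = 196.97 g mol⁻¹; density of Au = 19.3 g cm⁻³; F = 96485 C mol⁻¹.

7.01 μm

Q = I·t = 0.8730 × 8568.0 = 7480 C; n(e⁻) = 0.07752 mol.
n(Au) = n(e⁻)/3 = 0.02584 mol, so m = 0.02584 × 196.97 = 5.090 g.
Volume = m/ρ = 5.090 / 19.3 = 0.2637 cm³.
Thickness = V/A = 0.2637 / 376 = 7.01 × 10⁻⁴ cm = 7.01 μm.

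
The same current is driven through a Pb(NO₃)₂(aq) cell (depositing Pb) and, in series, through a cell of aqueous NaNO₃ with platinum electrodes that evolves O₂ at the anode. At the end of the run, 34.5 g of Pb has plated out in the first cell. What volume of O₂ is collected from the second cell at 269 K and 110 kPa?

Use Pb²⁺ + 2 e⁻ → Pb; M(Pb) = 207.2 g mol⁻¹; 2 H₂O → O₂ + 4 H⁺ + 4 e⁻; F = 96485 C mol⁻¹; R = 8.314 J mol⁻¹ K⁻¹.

1.69 L

n(Pb) = 34.5 / 207.2 = 0.1665 mol, so n(e⁻) = 2 × 0.1665 = 0.3330 mol.
The cells are in series, so the same 0.3330 mol of electrons passes through the second cell.
2 H₂O → O₂ + 4 H⁺ + 4 e⁻ — 4 mol e⁻ per mol O₂, so n(O₂) = 0.3330/4 = 0.08325 mol.
V = nRT/P = (0.08325 × 8.314 × 269) / (110 × 10³) = 0.00169 m³ = 1.69 L.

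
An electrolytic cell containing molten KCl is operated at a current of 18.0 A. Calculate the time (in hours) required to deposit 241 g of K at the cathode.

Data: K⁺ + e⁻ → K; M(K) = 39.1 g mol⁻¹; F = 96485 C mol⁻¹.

n(K) = m/M = 241 / 39.1 = 6.164 mol.
Each K atom requires 1 electron, so n(e⁻) = 1 × 6.164 = 6.164 mol.
Q = n(e⁻)·F = 6.164 × 96485 = 594700 C.
t = Q/I = 594700 / 18.00 A = 33040 s = 9.18 h.

9.18 h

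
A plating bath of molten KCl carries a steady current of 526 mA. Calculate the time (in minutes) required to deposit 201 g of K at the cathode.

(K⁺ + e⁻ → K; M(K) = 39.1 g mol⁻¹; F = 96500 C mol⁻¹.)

15700 min

n(K) = m/M = 201 / 39.1 = 5.141 mol.
Each K atom requires 1 electron, so n(e⁻) = 1 × 5.141 = 5.141 mol.
Q = n(e⁻)·F = 5.141 × 96500 = 496100 C.
t = Q/I = 496100 / 0.5260 A = 943100 s = 15700 min.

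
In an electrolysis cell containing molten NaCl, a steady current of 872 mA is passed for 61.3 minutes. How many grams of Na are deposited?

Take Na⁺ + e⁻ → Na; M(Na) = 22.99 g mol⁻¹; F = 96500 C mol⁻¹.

0.764 g

Q = I·t = 0.8720 A × 3678.0 s = 3207 C.
n(e⁻) = Q/F = 3207 / 96500 = 0.03324 mol.
Na⁺ + e⁻ → Na, so n(Na) = n(e⁻)/1 = 0.03324 mol.
m = n·M = 0.03324 × 22.99 = 0.764 g.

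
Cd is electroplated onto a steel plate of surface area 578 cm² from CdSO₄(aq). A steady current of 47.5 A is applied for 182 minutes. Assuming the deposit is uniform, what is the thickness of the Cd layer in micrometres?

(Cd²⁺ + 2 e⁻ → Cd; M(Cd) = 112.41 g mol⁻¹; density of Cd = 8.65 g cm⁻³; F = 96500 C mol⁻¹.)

Q = I·t = 47.50 × 10920 = 518700 C; n(e⁻) = 5.375 mol.
n(Cd) = n(e⁻)/2 = 2.688 mol, so m = 2.688 × 112.41 = 302.1 g.
Volume = m/ρ = 302.1 / 8.65 = 34.93 cm³.
Thickness = V/A = 34.93 / 578 = 0.0604 cm = 604 μm.

604 μm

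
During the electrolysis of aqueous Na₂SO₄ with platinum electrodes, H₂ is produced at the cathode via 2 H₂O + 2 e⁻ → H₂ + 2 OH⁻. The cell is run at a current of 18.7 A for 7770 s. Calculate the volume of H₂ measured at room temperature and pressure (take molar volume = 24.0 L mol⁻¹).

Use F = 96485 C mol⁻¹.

18.1 L

Q = I·t = 18.70 A × 7770.0 s = 145300 C.
n(e⁻) = Q/F = 145300 / 96485 = 1.506 mol.
2 electrons are transferred per H₂ molecule, so n(H₂) = 1.506 / 2 = 0.7530 mol.
V = n × V_m = 0.7530 × 24.0 = 18.1 L.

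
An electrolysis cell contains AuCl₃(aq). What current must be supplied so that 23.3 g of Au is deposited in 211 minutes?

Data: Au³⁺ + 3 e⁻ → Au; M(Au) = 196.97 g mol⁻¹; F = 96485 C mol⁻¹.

2.70 A

n(Au) = 23.3 / 196.97 = 0.1183 mol.
n(e⁻) = 3 × 0.1183 = 0.3549 mol.
Q = n(e⁻)·F = 0.3549 × 96485 = 34240 C.
I = Q/t = 34240 / 12660 s = 2.70 A.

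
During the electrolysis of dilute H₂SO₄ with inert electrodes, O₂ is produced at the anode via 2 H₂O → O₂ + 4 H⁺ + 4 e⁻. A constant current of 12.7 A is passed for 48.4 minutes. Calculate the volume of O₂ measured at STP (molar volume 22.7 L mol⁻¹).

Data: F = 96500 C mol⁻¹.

2.17 L

Q = I·t = 12.70 A × 2904.0 s = 36880 C.
n(e⁻) = Q/F = 36880 / 96500 = 0.3822 mol.
4 electrons are transferred per O₂ molecule, so n(O₂) = 0.3822 / 4 = 0.09555 mol.
V = n × V_m = 0.09555 × 22.7 = 2.17 L.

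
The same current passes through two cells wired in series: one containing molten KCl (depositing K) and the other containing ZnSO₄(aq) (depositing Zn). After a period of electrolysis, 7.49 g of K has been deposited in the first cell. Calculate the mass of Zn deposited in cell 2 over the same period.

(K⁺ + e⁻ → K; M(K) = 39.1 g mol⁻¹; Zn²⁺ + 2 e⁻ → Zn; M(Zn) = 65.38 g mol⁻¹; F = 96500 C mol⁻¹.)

n(K) = 7.49 / 39.1 = 0.1916 mol.
Since K⁺ + e⁻ → K, n(e⁻) passed = 1 × 0.1916 = 0.1916 mol.
Cells in series carry the same charge, so the same 0.1916 mol of electrons passes through cell 2.
Zn²⁺ + 2 e⁻ → Zn, so n(Zn) = 0.1916 / 2 = 0.09578 mol.
m(Zn) = 0.09578 × 65.38 = 6.26 g.

6.26 g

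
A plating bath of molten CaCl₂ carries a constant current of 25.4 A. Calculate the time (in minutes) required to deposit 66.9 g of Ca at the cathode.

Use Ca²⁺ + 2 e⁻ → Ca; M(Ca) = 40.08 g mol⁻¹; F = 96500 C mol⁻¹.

211 min

n(Ca) = m/M = 66.9 / 40.08 = 1.669 mol.
Each Ca atom requires 2 electrons, so n(e⁻) = 2 × 1.669 = 3.338 mol.
Q = n(e⁻)·F = 3.338 × 96500 = 322100 C.
t = Q/I = 322100 / 25.40 A = 12680 s = 211 min.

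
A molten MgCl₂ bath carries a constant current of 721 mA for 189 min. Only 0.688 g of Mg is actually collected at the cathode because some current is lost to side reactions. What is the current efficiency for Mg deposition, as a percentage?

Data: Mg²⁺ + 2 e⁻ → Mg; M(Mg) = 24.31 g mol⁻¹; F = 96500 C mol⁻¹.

Q = I·t = 0.7210 × 11340 = 8176 C; n(e⁻) = 8176/96500 = 0.08473 mol.
Theoretical n(Mg) = n(e⁻)/2 = 0.04236 mol, i.e. m_theo = 0.04236 × 24.31 = 1.030 g.
Efficiency = m_actual / m_theo = 0.688 / 1.030 = 66.8 %.

66.8 %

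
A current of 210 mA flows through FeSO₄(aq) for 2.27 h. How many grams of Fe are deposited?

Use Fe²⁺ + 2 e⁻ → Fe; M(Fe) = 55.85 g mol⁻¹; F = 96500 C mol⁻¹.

0.497 g

Q = I·t = 0.2100 A × 8172.0 s = 1716 C.
n(e⁻) = Q/F = 1716 / 96500 = 0.01778 mol.
Fe²⁺ + 2 e⁻ → Fe, so n(Fe) = n(e⁻)/2 = 0.008892 mol.
m = n·M = 0.008892 × 55.85 = 0.497 g.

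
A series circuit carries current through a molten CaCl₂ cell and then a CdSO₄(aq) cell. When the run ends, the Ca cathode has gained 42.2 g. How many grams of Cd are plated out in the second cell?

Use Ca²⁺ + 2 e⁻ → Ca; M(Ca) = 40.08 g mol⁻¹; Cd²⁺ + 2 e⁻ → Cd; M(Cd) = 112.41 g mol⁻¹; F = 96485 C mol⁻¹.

118 g

n(Ca) = 42.2 / 40.08 = 1.053 mol.
Since Ca²⁺ + 2 e⁻ → Ca, n(e⁻) passed = 2 × 1.053 = 2.106 mol.
Cells in series carry the same charge, so the same 2.106 mol of electrons passes through cell 2.
Cd²⁺ + 2 e⁻ → Cd, so n(Cd) = 2.106 / 2 = 1.053 mol.
m(Cd) = 1.053 × 112.41 = 118 g.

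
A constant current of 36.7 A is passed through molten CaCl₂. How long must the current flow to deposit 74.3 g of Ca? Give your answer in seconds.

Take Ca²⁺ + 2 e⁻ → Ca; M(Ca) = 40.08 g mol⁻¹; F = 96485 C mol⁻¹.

n(Ca) = m/M = 74.3 / 40.08 = 1.854 mol.
Each Ca atom requires 2 electrons, so n(e⁻) = 2 × 1.854 = 3.708 mol.
Q = n(e⁻)·F = 3.708 × 96485 = 357700 C.
t = Q/I = 357700 / 36.70 A = 9747 s.

9750 s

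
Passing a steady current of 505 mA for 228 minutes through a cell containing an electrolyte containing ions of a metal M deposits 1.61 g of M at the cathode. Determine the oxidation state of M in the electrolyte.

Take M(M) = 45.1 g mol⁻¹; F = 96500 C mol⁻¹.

Q = I·t = 0.5050 A × 13680 s = 6908 C, so n(e⁻) = 6908/96500 = 0.07159 mol.
n(M) deposited = 1.61 / 45.1 = 0.03570 mol.
Electrons per atom = n(e⁻)/n(M) = 0.07159 / 0.03570 = 2.01 ≈ 2, so the ion is M²⁺.

+2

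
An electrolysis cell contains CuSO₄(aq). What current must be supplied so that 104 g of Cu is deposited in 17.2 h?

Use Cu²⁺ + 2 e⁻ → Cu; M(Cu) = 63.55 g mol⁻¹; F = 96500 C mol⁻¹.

5.10 A

n(Cu) = 104 / 63.55 = 1.637 mol.
n(e⁻) = 2 × 1.637 = 3.273 mol.
Q = n(e⁻)·F = 3.273 × 96500 = 315800 C.
I = Q/t = 315800 / 61920 s = 5.10 A.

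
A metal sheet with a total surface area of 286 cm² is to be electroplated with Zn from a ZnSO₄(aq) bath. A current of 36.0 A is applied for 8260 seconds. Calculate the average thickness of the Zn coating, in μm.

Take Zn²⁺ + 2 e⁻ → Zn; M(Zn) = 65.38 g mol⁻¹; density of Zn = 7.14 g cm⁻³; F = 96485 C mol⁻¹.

493 μm

Q = I·t = 36.00 × 8260.0 = 297400 C; n(e⁻) = 3.082 mol.
n(Zn) = n(e⁻)/2 = 1.541 mol, so m = 1.541 × 65.38 = 100.7 g.
Volume = m/ρ = 100.7 / 7.14 = 14.11 cm³.
Thickness = V/A = 14.11 / 286 = 0.0493 cm = 493 μm.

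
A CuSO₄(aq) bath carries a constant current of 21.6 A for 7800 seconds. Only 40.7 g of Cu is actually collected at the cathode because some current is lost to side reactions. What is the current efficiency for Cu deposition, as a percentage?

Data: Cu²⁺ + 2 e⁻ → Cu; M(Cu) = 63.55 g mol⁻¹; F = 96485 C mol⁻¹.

73.4 %

Q = I·t = 21.60 × 7800.0 = 168500 C; n(e⁻) = 168500/96485 = 1.746 mol.
Theoretical n(Cu) = n(e⁻)/2 = 0.8731 mol, i.e. m_theo = 0.8731 × 63.55 = 55.48 g.
Efficiency = m_actual / m_theo = 40.7 / 55.48 = 73.4 %.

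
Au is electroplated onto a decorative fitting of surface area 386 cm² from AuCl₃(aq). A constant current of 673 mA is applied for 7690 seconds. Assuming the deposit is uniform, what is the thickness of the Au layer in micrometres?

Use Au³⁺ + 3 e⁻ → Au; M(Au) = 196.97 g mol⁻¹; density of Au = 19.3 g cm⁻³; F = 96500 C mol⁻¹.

4.73 μm

Q = I·t = 0.6730 × 7690.0 = 5175 C; n(e⁻) = 0.05363 mol.
n(Au) = n(e⁻)/3 = 0.01788 mol, so m = 0.01788 × 196.97 = 3.521 g.
Volume = m/ρ = 3.521 / 19.3 = 0.1824 cm³.
Thickness = V/A = 0.1824 / 386 = 4.73 × 10⁻⁴ cm = 4.73 μm.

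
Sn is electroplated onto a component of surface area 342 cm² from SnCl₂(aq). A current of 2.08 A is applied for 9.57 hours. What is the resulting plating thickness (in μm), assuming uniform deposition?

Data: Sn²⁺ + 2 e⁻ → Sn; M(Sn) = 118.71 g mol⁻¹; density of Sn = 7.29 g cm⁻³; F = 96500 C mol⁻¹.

Q = I·t = 2.080 × 34452 = 71660 C; n(e⁻) = 0.7426 mol.
n(Sn) = n(e⁻)/2 = 0.3713 mol, so m = 0.3713 × 118.71 = 44.08 g.
Volume = m/ρ = 44.08 / 7.29 = 6.046 cm³.
Thickness = V/A = 6.046 / 342 = 0.0177 cm = 177 μm.

177 μm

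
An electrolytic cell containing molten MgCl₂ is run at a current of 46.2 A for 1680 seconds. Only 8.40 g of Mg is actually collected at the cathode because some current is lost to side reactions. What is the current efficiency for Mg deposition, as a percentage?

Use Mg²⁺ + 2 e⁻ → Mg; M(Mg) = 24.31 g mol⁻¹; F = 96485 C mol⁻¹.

85.9 %

Q = I·t = 46.20 × 1680.0 = 77620 C; n(e⁻) = 77620/96485 = 0.8044 mol.
Theoretical n(Mg) = n(e⁻)/2 = 0.4022 mol, i.e. m_theo = 0.4022 × 24.31 = 9.778 g.
Efficiency = m_actual / m_theo = 8.40 / 9.778 = 85.9 %.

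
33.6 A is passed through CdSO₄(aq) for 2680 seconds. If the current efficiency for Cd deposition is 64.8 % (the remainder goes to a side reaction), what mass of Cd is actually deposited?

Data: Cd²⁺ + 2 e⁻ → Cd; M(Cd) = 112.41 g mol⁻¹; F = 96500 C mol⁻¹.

34.0 g

Q = I·t = 33.60 × 2680.0 = 90050 C.
n(e⁻) = 90050/96500 = 0.9331 mol; theoretically n(Cd) = 0.9331/2 = 0.4666 mol, m_theo = 52.45 g.
At 64.8 % efficiency, m_actual = 0.648 × 52.45 = 34.0 g.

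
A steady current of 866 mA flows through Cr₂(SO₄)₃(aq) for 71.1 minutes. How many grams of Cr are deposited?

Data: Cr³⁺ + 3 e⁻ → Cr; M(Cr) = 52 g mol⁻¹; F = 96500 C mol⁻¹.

Q = I·t = 0.8660 A × 4266.0 s = 3694 C.
n(e⁻) = Q/F = 3694 / 96500 = 0.03828 mol.
Cr³⁺ + 3 e⁻ → Cr, so n(Cr) = n(e⁻)/3 = 0.01276 mol.
m = n·M = 0.01276 × 52 = 0.664 g.

0.664 g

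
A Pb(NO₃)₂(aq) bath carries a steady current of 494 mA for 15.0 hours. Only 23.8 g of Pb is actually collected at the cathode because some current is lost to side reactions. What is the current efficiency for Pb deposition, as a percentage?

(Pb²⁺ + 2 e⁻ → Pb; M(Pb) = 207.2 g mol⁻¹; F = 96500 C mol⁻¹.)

83.1 %

Q = I·t = 0.4940 × 54000 = 26680 C; n(e⁻) = 26680/96500 = 0.2764 mol.
Theoretical n(Pb) = n(e⁻)/2 = 0.1382 mol, i.e. m_theo = 0.1382 × 207.2 = 28.64 g.
Efficiency = m_actual / m_theo = 23.8 / 28.64 = 83.1 %.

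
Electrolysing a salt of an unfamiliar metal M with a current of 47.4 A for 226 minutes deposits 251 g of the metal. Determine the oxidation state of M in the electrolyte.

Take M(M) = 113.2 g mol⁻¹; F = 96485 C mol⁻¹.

Q = I·t = 47.40 A × 13560 s = 642700 C, so n(e⁻) = 642700/96485 = 6.662 mol.
n(M) deposited = 251 / 113.2 = 2.217 mol.
Electrons per atom = n(e⁻)/n(M) = 6.662 / 2.217 = 3.00 ≈ 3, so the ion is M³⁺.

+3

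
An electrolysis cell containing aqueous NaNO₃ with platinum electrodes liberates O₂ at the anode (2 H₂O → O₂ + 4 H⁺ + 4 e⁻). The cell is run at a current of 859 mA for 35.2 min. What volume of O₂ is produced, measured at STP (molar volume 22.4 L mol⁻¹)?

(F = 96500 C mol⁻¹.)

Q = I·t = 0.8590 A × 2112.0 s = 1814 C.
n(e⁻) = Q/F = 1814 / 96500 = 0.01880 mol.
4 electrons are transferred per O₂ molecule, so n(O₂) = 0.01880 / 4 = 0.004700 mol.
V = n × V_m = 0.004700 × 22.4 = 0.105 L.

0.105 L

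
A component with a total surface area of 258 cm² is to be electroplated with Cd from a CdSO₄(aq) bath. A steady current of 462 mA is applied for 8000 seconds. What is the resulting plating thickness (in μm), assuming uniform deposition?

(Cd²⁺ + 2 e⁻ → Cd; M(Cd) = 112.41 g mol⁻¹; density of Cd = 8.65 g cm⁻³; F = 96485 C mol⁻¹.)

Q = I·t = 0.4620 × 8000.0 = 3696 C; n(e⁻) = 0.03831 mol.
n(Cd) = n(e⁻)/2 = 0.01915 mol, so m = 0.01915 × 112.41 = 2.153 g.
Volume = m/ρ = 2.153 / 8.65 = 0.2489 cm³.
Thickness = V/A = 0.2489 / 258 = 9.65 × 10⁻⁴ cm = 9.65 μm.

9.65 μm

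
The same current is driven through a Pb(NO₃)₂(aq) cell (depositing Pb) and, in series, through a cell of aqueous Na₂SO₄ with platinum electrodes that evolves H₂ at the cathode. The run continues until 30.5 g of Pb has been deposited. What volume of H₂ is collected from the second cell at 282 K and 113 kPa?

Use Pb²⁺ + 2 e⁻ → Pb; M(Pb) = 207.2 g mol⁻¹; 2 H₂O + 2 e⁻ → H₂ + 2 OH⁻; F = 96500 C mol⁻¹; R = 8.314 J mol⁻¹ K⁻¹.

n(Pb) = 30.5 / 207.2 = 0.1472 mol, so n(e⁻) = 2 × 0.1472 = 0.2944 mol.
The cells are in series, so the same 0.2944 mol of electrons passes through the second cell.
2 H₂O + 2 e⁻ → H₂ + 2 OH⁻ — 2 mol e⁻ per mol H₂, so n(H₂) = 0.2944/2 = 0.1472 mol.
V = nRT/P = (0.1472 × 8.314 × 282) / (113 × 10³) = 0.00305 m³ = 3.05 L.

3.05 L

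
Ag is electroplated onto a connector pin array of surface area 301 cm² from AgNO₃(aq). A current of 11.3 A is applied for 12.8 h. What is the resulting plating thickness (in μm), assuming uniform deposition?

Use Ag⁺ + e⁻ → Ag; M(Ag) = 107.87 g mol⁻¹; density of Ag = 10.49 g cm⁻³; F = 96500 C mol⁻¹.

Q = I·t = 11.30 × 46080 = 520700 C; n(e⁻) = 5.396 mol.
n(Ag) = n(e⁻)/1 = 5.396 mol, so m = 5.396 × 107.87 = 582.1 g.
Volume = m/ρ = 582.1 / 10.49 = 55.49 cm³.
Thickness = V/A = 55.49 / 301 = 0.184 cm = 1840 μm.

1840 μm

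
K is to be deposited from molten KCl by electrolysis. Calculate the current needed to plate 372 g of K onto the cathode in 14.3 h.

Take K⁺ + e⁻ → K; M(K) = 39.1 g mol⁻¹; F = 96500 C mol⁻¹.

n(K) = 372 / 39.1 = 9.514 mol.
n(e⁻) = 1 × 9.514 = 9.514 mol.
Q = n(e⁻)·F = 9.514 × 96500 = 918100 C.
I = Q/t = 918100 / 51480 s = 17.8 A.

17.8 A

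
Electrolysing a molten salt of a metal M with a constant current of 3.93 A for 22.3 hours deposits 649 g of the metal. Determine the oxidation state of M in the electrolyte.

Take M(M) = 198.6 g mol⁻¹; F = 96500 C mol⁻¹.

Q = I·t = 3.930 A × 80280 s = 315500 C, so n(e⁻) = 315500/96500 = 3.269 mol.
n(M) deposited = 649 / 198.6 = 3.268 mol.
Electrons per atom = n(e⁻)/n(M) = 3.269 / 3.268 = 1.00 ≈ 1, so the ion is M⁺.

+1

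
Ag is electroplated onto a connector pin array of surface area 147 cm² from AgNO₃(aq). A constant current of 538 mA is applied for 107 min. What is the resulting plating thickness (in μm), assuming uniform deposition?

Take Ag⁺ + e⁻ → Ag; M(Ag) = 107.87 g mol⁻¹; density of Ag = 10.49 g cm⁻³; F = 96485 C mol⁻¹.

25.0 μm

Q = I·t = 0.5380 × 6420.0 = 3454 C; n(e⁻) = 0.03580 mol.
n(Ag) = n(e⁻)/1 = 0.03580 mol, so m = 0.03580 × 107.87 = 3.862 g.
Volume = m/ρ = 3.862 / 10.49 = 0.3681 cm³.
Thickness = V/A = 0.3681 / 147 = 0.00250 cm = 25.0 μm.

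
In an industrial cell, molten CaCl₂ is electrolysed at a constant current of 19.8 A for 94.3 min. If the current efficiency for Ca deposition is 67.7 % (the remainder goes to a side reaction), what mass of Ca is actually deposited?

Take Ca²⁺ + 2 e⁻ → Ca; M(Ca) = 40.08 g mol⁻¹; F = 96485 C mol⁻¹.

Q = I·t = 19.80 × 5658.0 = 112000 C.
n(e⁻) = 112000/96485 = 1.161 mol; theoretically n(Ca) = 1.161/2 = 0.5805 mol, m_theo = 23.27 g.
At 67.7 % efficiency, m_actual = 0.677 × 23.27 = 15.8 g.

15.8 g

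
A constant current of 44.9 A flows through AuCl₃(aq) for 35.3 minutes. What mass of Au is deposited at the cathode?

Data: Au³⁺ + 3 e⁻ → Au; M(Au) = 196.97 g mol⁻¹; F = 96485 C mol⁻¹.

64.7 g

Q = I·t = 44.90 A × 2118.0 s = 95100 C.
n(e⁻) = Q/F = 95100 / 96485 = 0.9856 mol.
Au³⁺ + 3 e⁻ → Au, so n(Au) = n(e⁻)/3 = 0.3285 mol.
m = n·M = 0.3285 × 196.97 = 64.7 g.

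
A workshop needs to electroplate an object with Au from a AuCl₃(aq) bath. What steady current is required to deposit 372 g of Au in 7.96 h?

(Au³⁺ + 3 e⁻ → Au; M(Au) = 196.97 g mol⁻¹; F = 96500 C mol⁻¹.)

n(Au) = 372 / 196.97 = 1.889 mol.
n(e⁻) = 3 × 1.889 = 5.666 mol.
Q = n(e⁻)·F = 5.666 × 96500 = 546800 C.
I = Q/t = 546800 / 28656 s = 19.1 A.

19.1 A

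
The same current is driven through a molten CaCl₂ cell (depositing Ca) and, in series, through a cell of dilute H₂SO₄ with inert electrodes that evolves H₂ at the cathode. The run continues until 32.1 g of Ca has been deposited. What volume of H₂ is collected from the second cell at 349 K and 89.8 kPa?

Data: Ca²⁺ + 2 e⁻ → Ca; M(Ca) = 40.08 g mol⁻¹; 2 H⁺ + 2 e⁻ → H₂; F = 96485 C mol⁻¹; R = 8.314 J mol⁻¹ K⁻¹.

25.9 L

n(Ca) = 32.1 / 40.08 = 0.8009 mol, so n(e⁻) = 2 × 0.8009 = 1.602 mol.
The cells are in series, so the same 1.602 mol of electrons passes through the second cell.
2 H⁺ + 2 e⁻ → H₂ — 2 mol e⁻ per mol H₂, so n(H₂) = 1.602/2 = 0.8009 mol.
V = nRT/P = (0.8009 × 8.314 × 349) / (89.8 × 10³) = 0.0259 m³ = 25.9 L.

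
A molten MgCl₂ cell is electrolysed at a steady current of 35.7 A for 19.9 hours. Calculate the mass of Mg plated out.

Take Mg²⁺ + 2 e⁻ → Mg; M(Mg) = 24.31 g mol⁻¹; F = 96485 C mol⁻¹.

Q = I·t = 35.70 A × 71640 s = 2558000 C.
n(e⁻) = Q/F = 2558000 / 96485 = 26.51 mol.
Mg²⁺ + 2 e⁻ → Mg, so n(Mg) = n(e⁻)/2 = 13.25 mol.
m = n·M = 13.25 × 24.31 = 322 g.

322 g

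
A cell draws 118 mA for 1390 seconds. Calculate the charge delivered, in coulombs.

Q = I·t = 0.1180 A × 1390.0 s = 164 C.

164 C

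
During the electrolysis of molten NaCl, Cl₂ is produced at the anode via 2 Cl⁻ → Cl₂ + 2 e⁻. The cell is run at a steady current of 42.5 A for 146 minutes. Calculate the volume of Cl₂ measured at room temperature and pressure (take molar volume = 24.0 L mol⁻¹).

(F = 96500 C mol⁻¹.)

Q = I·t = 42.50 A × 8760.0 s = 372300 C.
n(e⁻) = Q/F = 372300 / 96500 = 3.858 mol.
2 electrons are transferred per Cl₂ molecule, so n(Cl₂) = 3.858 / 2 = 1.929 mol.
V = n × V_m = 1.929 × 24.0 = 46.3 L.

46.3 L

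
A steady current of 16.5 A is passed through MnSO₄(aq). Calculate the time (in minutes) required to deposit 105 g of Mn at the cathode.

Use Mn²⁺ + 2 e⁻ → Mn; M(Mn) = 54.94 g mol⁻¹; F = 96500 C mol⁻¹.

n(Mn) = m/M = 105 / 54.94 = 1.911 mol.
Each Mn atom requires 2 electrons, so n(e⁻) = 2 × 1.911 = 3.822 mol.
Q = n(e⁻)·F = 3.822 × 96500 = 368900 C.
t = Q/I = 368900 / 16.50 A = 22350 s = 373 min.

373 min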